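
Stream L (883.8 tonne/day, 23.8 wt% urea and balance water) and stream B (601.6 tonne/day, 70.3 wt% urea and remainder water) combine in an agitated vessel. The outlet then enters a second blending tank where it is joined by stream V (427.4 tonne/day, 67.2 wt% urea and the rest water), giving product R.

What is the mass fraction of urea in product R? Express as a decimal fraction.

0.481

Overall, product flow = 1912.8 tonne/day.
urea in = 883.8×0.238 + 601.6×0.703 + 427.4×0.672 = 920.48 tonne/day.
urea fraction in R = 0.481.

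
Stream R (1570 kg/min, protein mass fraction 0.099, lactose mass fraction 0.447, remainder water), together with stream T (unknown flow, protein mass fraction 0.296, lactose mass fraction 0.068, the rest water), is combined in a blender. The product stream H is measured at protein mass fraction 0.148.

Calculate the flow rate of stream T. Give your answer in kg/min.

519.8 kg/min

Let T be the unknown flow. Total out = 1570 + T.
protein balance: 155.43 + 0.296·T = 0.148·(1570 + T)
(0.296 − 0.148)·T = 0.148×1570 − 155.43 = 76.93
T = 76.93 / 0.148 = 519.8 kg/min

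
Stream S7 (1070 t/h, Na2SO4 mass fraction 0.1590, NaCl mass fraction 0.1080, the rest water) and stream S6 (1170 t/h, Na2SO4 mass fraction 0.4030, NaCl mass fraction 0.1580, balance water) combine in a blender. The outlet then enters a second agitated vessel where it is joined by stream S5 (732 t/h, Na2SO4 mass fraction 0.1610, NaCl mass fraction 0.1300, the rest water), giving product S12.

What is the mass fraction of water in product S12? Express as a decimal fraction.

0.6113

Overall, product flow = 2972 t/h.
water in = 1070×0.733 + 1170×0.439 + 732×0.709 = 1816.9 t/h.
water fraction in S12 = 0.6113.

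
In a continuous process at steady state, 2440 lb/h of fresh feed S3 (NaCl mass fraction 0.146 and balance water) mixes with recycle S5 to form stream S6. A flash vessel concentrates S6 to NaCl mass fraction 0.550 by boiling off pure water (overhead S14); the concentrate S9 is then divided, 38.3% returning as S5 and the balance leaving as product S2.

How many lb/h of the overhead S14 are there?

Overall NaCl balance (none leaves overhead): NaCl in fresh feed = NaCl in product, i.e. 2440×0.146 = (1−0.383)·S9·0.550.
S9 = 356.24/(0.550×0.617) = 1049.8 lb/h.
Recycle S5 = 0.383×1049.8 = 402.06 lb/h.
Combined feed S6 = 2440 + 402.06 = 2842.1 lb/h.
Overhead S14 = S6 − S9 = 2842.1 − 1049.8 = 1792.3 lb/h.

1792 lb/h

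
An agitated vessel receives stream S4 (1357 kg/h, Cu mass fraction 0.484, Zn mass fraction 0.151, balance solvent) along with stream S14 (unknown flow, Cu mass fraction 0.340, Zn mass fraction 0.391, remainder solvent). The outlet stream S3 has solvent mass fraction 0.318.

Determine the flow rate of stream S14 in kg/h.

1302 kg/h

Let S14 be the unknown flow. Total out = 1357 + S14.
solvent balance: 495.31 + 0.269·S14 = 0.318·(1357 + S14)
(0.269 − 0.318)·S14 = 0.318×1357 − 495.31 = -63.779
S14 = -63.779 / -0.049 = 1301.6 kg/h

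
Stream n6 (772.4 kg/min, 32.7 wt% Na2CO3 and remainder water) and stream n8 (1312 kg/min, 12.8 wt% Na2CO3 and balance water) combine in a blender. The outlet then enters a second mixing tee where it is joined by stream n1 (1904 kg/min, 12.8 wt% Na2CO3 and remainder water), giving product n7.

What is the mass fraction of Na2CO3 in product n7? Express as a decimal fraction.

Overall, product flow = 3988.4 kg/min.
Na2CO3 in = 772.4×0.327 + 1312×0.128 + 1904×0.128 = 664.22 kg/min.
Na2CO3 fraction in n7 = 0.167.

0.167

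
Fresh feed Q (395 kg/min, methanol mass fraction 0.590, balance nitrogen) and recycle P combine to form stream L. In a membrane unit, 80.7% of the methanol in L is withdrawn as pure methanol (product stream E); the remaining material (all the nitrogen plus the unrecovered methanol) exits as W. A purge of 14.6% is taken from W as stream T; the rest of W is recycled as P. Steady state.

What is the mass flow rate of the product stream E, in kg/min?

methanol in L: m_A = 395×0.590 + (1−0.146)·(1−0.807)·m_A, so m_A = 233.05/0.8352 = 279.04 kg/min.
Product E = 0.807×279.04 = 225.19 kg/min.

225.2 kg/min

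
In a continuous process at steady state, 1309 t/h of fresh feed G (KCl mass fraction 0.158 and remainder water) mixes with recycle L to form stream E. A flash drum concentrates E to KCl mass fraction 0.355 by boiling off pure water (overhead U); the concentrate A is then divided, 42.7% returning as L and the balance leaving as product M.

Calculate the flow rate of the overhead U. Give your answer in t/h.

726.4 t/h

Overall KCl balance (none leaves overhead): KCl in fresh feed = KCl in product, i.e. 1309×0.158 = (1−0.427)·A·0.355.
A = 206.82/(0.355×0.573) = 1016.7 t/h.
Recycle L = 0.427×1016.7 = 434.15 t/h.
Combined feed E = 1309 + 434.15 = 1743.2 t/h.
Overhead U = E − A = 1743.2 − 1016.7 = 726.4 t/h.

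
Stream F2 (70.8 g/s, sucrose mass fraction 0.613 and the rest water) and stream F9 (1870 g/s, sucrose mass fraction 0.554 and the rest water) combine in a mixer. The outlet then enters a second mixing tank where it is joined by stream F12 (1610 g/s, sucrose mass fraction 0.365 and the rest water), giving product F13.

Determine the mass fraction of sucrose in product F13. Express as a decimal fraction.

0.469

Overall, product flow = 3550.8 g/s.
sucrose in = 70.8×0.613 + 1870×0.554 + 1610×0.365 = 1667 g/s.
sucrose fraction in F13 = 0.469.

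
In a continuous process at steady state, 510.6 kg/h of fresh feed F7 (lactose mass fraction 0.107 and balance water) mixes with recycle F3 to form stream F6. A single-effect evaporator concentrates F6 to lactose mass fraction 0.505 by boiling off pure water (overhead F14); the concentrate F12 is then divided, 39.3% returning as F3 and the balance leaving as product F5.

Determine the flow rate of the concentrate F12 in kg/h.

178.2 kg/h

Overall lactose balance (none leaves overhead): lactose in fresh feed = lactose in product, i.e. 510.6×0.107 = (1−0.393)·F12·0.505.
F12 = 54.634/(0.505×0.607) = 178.23 kg/h.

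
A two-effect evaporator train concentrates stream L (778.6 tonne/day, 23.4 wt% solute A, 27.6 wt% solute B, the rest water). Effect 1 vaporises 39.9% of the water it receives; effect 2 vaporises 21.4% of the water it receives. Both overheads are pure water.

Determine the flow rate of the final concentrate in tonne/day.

water in feed = 778.6×0.490 = 381.51 tonne/day.
After stage 1: water left = (1−0.399)×381.51 = 229.29; stream total = 626.38 tonne/day.
After stage 2: water left = (1−0.214)×229.29 = 180.22; final concentrate = 577.31 tonne/day.

577.3 tonne/day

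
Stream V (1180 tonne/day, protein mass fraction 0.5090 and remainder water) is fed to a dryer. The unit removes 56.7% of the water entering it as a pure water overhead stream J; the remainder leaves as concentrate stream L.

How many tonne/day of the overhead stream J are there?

water entering = 1180×0.491 = 579.38 tonne/day; overhead removed = 0.567×579.38 = 328.51 tonne/day.

328.5 tonne/day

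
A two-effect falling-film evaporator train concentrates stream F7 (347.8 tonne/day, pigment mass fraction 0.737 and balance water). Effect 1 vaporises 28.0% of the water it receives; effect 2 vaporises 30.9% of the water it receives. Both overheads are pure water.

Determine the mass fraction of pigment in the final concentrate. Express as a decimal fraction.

0.849

water in feed = 347.8×0.263 = 91.471 tonne/day.
After stage 1: water left = (1−0.280)×91.471 = 65.859; stream total = 322.19 tonne/day.
After stage 2: water left = (1−0.309)×65.859 = 45.509; final concentrate = 301.84 tonne/day.
pigment fraction = 256.33/301.84 = 0.849.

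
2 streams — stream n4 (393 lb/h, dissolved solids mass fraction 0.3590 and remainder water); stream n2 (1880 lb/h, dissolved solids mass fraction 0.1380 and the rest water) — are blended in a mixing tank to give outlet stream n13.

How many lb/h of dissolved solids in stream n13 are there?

400.5 lb/h

dissolved solids out = dissolved solids in = 393×0.359 + 1880×0.138 = 400.53 lb/h.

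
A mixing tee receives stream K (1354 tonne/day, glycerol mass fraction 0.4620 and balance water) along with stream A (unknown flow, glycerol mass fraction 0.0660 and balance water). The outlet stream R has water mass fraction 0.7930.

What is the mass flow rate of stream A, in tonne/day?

Let A be the unknown flow. Total out = 1354 + A.
water balance: 728.45 + 0.934·A = 0.793·(1354 + A)
(0.934 − 0.793)·A = 0.793×1354 − 728.45 = 345.27
A = 345.27 / 0.141 = 2448.7 tonne/day

2449 tonne/day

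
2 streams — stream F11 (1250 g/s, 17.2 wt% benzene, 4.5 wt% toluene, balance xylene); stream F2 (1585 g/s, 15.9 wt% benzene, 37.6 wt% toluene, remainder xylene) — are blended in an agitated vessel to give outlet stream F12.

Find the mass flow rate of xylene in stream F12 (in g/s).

xylene out = xylene in = 1250×0.783 + 1585×0.465 = 1715.8 g/s.

1716 g/s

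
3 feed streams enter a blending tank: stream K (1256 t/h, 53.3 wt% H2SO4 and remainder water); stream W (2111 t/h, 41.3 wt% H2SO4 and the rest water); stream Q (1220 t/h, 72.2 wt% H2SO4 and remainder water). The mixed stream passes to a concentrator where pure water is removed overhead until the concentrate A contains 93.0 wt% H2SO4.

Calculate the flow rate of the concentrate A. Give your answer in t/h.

H2SO4 entering = 1256×0.533 + 2111×0.413 + 1220×0.722 = 2422.1 t/h.
All H2SO4 reports to A, so A = 2422.1/0.930 = 2604.4 t/h.

2604 t/h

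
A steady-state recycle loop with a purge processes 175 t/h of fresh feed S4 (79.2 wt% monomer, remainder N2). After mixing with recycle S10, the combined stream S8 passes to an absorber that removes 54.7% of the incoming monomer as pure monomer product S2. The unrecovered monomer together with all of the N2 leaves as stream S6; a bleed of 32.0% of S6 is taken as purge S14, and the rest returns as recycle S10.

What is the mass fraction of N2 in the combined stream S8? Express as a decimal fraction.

0.362

N2 enters only via S4 and leaves only via the purge: 175×0.208 = 0.320×(N2 in S6), and the absorber passes all N2, so N2 in S8 = N2 in S6 = 113.75 t/h.
monomer in S8: m_A = 175×0.792 + (1−0.320)·(1−0.547)·m_A, so m_A = 138.6/0.6920 = 200.3 t/h.
S8 = 200.3 + 113.75 = 314.05 t/h.
N2 fraction in S8 = 113.75/314.05 = 0.362.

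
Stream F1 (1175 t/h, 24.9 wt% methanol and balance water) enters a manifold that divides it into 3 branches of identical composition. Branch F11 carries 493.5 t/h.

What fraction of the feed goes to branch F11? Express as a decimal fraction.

0.420

Fraction to F11 = 493.5/1175 = 0.4200.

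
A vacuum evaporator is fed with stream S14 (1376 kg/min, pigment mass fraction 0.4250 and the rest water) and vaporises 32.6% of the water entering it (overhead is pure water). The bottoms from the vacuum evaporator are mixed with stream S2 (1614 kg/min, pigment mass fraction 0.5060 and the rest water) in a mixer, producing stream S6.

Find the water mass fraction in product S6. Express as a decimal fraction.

0.4870

Vapour removed = 0.326×0.575×1376 = 257.93 kg/min; concentrate = 1118.1 kg/min.
water reaching the mixer = 533.27 (from concentrate) + 1614×0.494 = 1330.6 kg/min.
Product flow = 1118.1 + 1614 = 2732.1 kg/min; water fraction = 0.4870.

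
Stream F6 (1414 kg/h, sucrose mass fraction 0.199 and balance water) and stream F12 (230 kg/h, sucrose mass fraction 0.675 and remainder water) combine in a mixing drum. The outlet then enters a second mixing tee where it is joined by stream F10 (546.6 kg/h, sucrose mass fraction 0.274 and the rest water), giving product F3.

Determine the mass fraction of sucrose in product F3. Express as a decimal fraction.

Overall, product flow = 2190.6 kg/h.
sucrose in = 1414×0.199 + 230×0.675 + 546.6×0.274 = 586.4 kg/h.
sucrose fraction in F3 = 0.268.

0.268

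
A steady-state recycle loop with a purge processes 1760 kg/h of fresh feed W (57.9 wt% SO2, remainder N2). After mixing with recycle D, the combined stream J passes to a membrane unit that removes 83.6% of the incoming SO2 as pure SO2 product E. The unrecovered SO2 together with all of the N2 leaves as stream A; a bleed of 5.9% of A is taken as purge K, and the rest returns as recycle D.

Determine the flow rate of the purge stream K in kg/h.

N2 enters only via W and leaves only via the purge: 1760×0.421 = 0.059×(N2 in A), and the membrane unit passes all N2, so N2 in J = N2 in A = 12559 kg/h.
SO2 in J: m_A = 1760×0.579 + (1−0.059)·(1−0.836)·m_A, so m_A = 1019/0.8457 = 1205 kg/h.
A = (1−0.836)×1205 + 12559 = 12756 kg/h.
Purge K = 0.059×12756 = 752.62 kg/h.

752.6 kg/h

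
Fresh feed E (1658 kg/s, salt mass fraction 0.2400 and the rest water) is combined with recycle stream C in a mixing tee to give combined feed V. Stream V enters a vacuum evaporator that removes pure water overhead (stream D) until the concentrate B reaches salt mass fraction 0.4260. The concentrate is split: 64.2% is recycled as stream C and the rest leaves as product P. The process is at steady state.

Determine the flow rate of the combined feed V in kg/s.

3333 kg/s

Overall salt balance (none leaves overhead): salt in fresh feed = salt in product, i.e. 1658×0.240 = (1−0.642)·B·0.426.
B = 397.92/(0.426×0.358) = 2609.2 kg/s.
Recycle C = 0.642×2609.2 = 1675.1 kg/s.
Combined feed V = 1658 + 1675.1 = 3333.1 kg/s.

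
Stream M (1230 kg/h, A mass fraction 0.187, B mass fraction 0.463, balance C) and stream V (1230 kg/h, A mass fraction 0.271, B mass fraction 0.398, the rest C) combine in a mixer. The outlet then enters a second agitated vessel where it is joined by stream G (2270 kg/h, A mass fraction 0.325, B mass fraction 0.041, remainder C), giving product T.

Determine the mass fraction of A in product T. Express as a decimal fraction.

0.275

Overall, product flow = 4730 kg/h.
A in = 1230×0.187 + 1230×0.271 + 2270×0.325 = 1301.1 kg/h.
A fraction in T = 0.275.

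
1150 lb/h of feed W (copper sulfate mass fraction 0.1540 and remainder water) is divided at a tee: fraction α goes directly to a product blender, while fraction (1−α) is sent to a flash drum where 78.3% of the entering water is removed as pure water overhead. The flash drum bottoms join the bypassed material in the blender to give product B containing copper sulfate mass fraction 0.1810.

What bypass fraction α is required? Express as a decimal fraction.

All 1150×0.154 = 177.1 lb/h of copper sulfate reaches B, so B = 177.1/0.181 = 978.45 lb/h and vapour = 171.55 lb/h.
The evaporator receives (1−α)·1150 of feed at 0.846 water and removes 0.783 of that water:
0.783×0.846×(1−α)×1150 = 171.55
(1−α) = 171.55/761.78 = 0.2252;  α = 0.7748.

0.775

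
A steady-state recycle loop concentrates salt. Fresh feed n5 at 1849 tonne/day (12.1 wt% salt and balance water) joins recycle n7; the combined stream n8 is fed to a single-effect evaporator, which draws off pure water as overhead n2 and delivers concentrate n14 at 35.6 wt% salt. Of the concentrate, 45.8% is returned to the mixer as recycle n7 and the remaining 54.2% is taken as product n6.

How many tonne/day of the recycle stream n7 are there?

Overall salt balance (none leaves overhead): salt in fresh feed = salt in product, i.e. 1849×0.121 = (1−0.458)·n14·0.356.
n14 = 223.73/(0.356×0.542) = 1159.5 tonne/day.
Recycle n7 = 0.458×1159.5 = 531.05 tonne/day.

531.1 tonne/day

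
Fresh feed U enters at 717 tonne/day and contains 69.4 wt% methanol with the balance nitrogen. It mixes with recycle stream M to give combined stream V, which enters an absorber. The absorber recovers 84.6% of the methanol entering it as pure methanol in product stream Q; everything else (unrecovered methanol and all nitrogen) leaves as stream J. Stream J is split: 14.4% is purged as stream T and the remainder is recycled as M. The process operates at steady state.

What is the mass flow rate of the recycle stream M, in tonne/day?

nitrogen enters only via U and leaves only via the purge: 717×0.306 = 0.144×(nitrogen in J), and the absorber passes all nitrogen, so nitrogen in V = nitrogen in J = 1523.6 tonne/day.
methanol in V: m_A = 717×0.694 + (1−0.144)·(1−0.846)·m_A, so m_A = 497.6/0.8682 = 573.15 tonne/day.
J = (1−0.846)×573.15 + 1523.6 = 1611.9 tonne/day.
Recycle M = (1−0.144)×1611.9 = 1379.8 tonne/day.

1380 tonne/day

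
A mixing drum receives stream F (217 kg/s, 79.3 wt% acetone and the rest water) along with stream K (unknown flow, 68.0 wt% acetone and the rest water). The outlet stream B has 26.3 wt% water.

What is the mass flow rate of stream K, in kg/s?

Let K be the unknown flow. Total out = 217 + K.
water balance: 44.919 + 0.320·K = 0.263·(217 + K)
(0.320 − 0.263)·K = 0.263×217 − 44.919 = 12.152
K = 12.152 / 0.057 = 213.19 kg/s

213.2 kg/s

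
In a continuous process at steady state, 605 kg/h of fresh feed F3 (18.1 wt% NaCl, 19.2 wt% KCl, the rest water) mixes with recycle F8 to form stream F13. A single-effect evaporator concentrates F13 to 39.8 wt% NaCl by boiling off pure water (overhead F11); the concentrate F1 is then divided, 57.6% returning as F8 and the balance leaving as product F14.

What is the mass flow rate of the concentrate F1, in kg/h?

648.9 kg/h

Overall NaCl balance (none leaves overhead): NaCl in fresh feed = NaCl in product, i.e. 605×0.181 = (1−0.576)·F1·0.398.
F1 = 109.5/(0.398×0.424) = 648.91 kg/h.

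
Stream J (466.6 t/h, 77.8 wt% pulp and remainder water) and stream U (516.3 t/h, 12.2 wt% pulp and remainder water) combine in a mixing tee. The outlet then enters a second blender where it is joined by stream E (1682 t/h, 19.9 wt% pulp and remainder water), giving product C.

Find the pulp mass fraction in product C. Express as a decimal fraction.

Overall, product flow = 2664.9 t/h.
pulp in = 466.6×0.778 + 516.3×0.122 + 1682×0.199 = 760.72 t/h.
pulp fraction in C = 0.285.

0.285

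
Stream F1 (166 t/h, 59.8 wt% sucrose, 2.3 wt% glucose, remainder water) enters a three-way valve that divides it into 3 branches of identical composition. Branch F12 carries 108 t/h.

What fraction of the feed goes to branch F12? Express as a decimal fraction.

0.651

Fraction to F12 = 108/166 = 0.6506.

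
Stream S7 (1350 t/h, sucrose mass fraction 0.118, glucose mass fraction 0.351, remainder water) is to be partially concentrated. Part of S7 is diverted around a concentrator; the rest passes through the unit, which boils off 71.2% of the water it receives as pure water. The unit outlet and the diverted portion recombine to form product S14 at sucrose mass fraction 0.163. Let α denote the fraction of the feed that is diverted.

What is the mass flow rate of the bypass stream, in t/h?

All 1350×0.118 = 159.3 t/h of sucrose reaches S14, so S14 = 159.3/0.163 = 977.3 t/h and vapour = 372.7 t/h.
The evaporator receives (1−α)·1350 of feed at 0.531 water and removes 0.712 of that water:
0.712×0.531×(1−α)×1350 = 372.7
(1−α) = 372.7/510.4 = 0.7302;  α = 0.2698.
Bypass flow = 0.2698×1350 = 364.21 t/h.

364.2 t/h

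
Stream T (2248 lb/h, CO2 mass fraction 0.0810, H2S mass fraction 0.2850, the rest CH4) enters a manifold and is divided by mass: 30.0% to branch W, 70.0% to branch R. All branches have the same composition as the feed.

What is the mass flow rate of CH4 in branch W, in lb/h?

427.6 lb/h

Branch W total = 0.300×2248 = 674.4 lb/h.
CH4 in W = 0.634×674.4 = 427.57 lb/h.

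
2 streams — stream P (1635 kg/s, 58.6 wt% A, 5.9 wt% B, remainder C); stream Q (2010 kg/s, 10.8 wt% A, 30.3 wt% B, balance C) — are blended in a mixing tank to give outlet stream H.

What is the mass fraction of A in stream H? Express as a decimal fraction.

Total flow out = 1635 + 2010 = 3645 kg/s.
A in = 1635×0.586 + 2010×0.108 = 1175.2 kg/s.
A mass fraction in H = 1175.2/3645 = 0.322.

0.322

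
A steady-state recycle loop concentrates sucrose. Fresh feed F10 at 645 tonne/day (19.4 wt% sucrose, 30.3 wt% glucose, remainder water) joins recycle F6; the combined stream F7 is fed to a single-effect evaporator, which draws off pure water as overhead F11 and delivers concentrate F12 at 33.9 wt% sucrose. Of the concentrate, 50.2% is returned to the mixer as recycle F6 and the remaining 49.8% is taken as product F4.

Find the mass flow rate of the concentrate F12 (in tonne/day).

741.2 tonne/day

Overall sucrose balance (none leaves overhead): sucrose in fresh feed = sucrose in product, i.e. 645×0.194 = (1−0.502)·F12·0.339.
F12 = 125.13/(0.339×0.498) = 741.19 tonne/day.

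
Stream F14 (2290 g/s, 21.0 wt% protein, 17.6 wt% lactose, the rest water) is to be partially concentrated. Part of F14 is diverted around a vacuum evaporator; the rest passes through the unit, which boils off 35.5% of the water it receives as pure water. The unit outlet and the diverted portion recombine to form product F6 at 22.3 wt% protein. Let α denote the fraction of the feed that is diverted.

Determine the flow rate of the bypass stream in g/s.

All 2290×0.210 = 480.9 g/s of protein reaches F6, so F6 = 480.9/0.223 = 2156.5 g/s and vapour = 133.5 g/s.
The evaporator receives (1−α)·2290 of feed at 0.614 water and removes 0.355 of that water:
0.355×0.614×(1−α)×2290 = 133.5
(1−α) = 133.5/499.15 = 0.2674;  α = 0.7326.
Bypass flow = 0.7326×2290 = 1677.5 g/s.

1678 g/s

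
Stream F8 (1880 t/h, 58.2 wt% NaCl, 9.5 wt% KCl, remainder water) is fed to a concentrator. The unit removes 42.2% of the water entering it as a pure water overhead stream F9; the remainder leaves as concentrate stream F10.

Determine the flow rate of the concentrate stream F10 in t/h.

1624 t/h

water entering = 1880×0.323 = 607.24 t/h; overhead removed = 0.422×607.24 = 256.26 t/h.
Concentrate = 1880 − 256.26 = 1623.7 t/h.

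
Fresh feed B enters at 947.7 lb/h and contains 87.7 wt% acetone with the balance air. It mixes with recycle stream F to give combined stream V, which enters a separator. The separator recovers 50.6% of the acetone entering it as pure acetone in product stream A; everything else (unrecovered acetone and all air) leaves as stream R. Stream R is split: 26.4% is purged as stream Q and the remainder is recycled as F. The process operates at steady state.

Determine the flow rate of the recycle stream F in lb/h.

799.8 lb/h

air enters only via B and leaves only via the purge: 947.7×0.123 = 0.264×(air in R), and the separator passes all air, so air in V = air in R = 441.54 lb/h.
acetone in V: m_A = 947.7×0.877 + (1−0.264)·(1−0.506)·m_A, so m_A = 831.13/0.6364 = 1306 lb/h.
R = (1−0.506)×1306 + 441.54 = 1086.7 lb/h.
Recycle F = (1−0.264)×1086.7 = 799.8 lb/h.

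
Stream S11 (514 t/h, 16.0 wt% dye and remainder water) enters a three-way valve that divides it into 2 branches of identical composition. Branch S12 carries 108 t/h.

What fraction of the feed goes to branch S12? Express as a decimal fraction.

Fraction to S12 = 108/514 = 0.2101.

0.210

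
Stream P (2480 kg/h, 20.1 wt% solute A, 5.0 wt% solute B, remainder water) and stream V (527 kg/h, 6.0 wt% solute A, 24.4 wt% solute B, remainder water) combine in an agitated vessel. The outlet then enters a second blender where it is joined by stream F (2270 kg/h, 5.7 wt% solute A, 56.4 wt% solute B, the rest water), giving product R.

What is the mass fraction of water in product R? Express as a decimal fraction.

0.585

Overall, product flow = 5277 kg/h.
water in = 2480×0.749 + 527×0.696 + 2270×0.379 = 3084.6 kg/h.
water fraction in R = 0.585.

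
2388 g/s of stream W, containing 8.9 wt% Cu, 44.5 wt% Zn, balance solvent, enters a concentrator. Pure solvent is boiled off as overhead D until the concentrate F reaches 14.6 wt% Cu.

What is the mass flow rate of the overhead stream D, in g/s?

Cu is conserved: 2388×0.089 = 212.53 g/s all reports to the concentrate.
Concentrate = 212.53/(target fraction) = 1455.7 g/s.
Overhead = 2388 − 1455.7 = 932.3 g/s.

932.3 g/s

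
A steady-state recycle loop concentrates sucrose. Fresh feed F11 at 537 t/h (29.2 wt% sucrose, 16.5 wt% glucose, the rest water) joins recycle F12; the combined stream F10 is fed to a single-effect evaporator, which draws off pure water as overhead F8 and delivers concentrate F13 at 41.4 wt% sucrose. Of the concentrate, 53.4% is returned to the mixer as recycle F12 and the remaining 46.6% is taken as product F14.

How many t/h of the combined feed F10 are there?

Overall sucrose balance (none leaves overhead): sucrose in fresh feed = sucrose in product, i.e. 537×0.292 = (1−0.534)·F13·0.414.
F13 = 156.8/(0.414×0.466) = 812.78 t/h.
Recycle F12 = 0.534×812.78 = 434.02 t/h.
Combined feed F10 = 537 + 434.02 = 971.02 t/h.

971 t/h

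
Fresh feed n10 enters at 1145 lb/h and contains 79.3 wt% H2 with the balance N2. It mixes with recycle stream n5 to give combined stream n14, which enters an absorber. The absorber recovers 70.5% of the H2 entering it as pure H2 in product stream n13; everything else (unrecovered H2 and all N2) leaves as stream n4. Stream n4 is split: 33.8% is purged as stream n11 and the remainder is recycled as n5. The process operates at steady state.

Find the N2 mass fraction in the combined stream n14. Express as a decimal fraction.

0.3833

N2 enters only via n10 and leaves only via the purge: 1145×0.207 = 0.338×(N2 in n4), and the absorber passes all N2, so N2 in n14 = N2 in n4 = 701.23 lb/h.
H2 in n14: m_A = 1145×0.793 + (1−0.338)·(1−0.705)·m_A, so m_A = 907.99/0.8047 = 1128.3 lb/h.
n14 = 1128.3 + 701.23 = 1829.6 lb/h.
N2 fraction in n14 = 701.23/1829.6 = 0.3833.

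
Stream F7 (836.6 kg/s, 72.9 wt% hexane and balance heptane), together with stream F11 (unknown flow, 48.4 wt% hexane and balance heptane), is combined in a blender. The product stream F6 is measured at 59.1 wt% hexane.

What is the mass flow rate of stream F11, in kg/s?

Let F11 be the unknown flow. Total out = 836.6 + F11.
hexane balance: 609.88 + 0.484·F11 = 0.591·(836.6 + F11)
(0.484 − 0.591)·F11 = 0.591×836.6 − 609.88 = -115.45
F11 = -115.45 / -0.107 = 1079 kg/s

1079 kg/s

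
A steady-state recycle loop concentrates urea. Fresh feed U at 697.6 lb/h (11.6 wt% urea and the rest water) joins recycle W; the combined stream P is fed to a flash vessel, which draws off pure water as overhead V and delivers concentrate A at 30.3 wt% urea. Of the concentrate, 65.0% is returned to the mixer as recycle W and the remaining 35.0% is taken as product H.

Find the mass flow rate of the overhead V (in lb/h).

Overall urea balance (none leaves overhead): urea in fresh feed = urea in product, i.e. 697.6×0.116 = (1−0.650)·A·0.303.
A = 80.922/(0.303×0.350) = 763.05 lb/h.
Recycle W = 0.650×763.05 = 495.98 lb/h.
Combined feed P = 697.6 + 495.98 = 1193.6 lb/h.
Overhead V = P − A = 1193.6 − 763.05 = 430.53 lb/h.

430.5 lb/h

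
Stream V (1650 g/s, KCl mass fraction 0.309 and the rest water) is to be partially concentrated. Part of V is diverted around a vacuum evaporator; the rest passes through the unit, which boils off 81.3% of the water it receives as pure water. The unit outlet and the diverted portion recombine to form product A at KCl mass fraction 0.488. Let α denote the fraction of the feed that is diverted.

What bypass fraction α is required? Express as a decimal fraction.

All 1650×0.309 = 509.85 g/s of KCl reaches A, so A = 509.85/0.488 = 1044.8 g/s and vapour = 605.23 g/s.
The evaporator receives (1−α)·1650 of feed at 0.691 water and removes 0.813 of that water:
0.813×0.691×(1−α)×1650 = 605.23
(1−α) = 605.23/926.94 = 0.6529;  α = 0.3471.

0.347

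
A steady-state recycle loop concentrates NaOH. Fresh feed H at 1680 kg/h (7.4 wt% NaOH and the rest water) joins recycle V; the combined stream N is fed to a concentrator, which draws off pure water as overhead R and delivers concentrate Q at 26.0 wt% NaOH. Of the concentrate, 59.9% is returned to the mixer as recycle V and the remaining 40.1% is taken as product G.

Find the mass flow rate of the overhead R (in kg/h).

Overall NaOH balance (none leaves overhead): NaOH in fresh feed = NaOH in product, i.e. 1680×0.074 = (1−0.599)·Q·0.260.
Q = 124.32/(0.260×0.401) = 1192.4 kg/h.
Recycle V = 0.599×1192.4 = 714.25 kg/h.
Combined feed N = 1680 + 714.25 = 2394.2 kg/h.
Overhead R = N − Q = 2394.2 − 1192.4 = 1201.8 kg/h.

1202 kg/h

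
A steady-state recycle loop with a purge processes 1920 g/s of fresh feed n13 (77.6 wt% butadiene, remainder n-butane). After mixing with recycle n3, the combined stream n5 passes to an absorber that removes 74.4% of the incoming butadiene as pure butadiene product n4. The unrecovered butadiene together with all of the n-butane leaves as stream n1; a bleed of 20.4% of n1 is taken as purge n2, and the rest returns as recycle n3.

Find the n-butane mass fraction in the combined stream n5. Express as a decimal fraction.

0.530

n-butane enters only via n13 and leaves only via the purge: 1920×0.224 = 0.204×(n-butane in n1), and the absorber passes all n-butane, so n-butane in n5 = n-butane in n1 = 2108.2 g/s.
butadiene in n5: m_A = 1920×0.776 + (1−0.204)·(1−0.744)·m_A, so m_A = 1489.9/0.7962 = 1871.2 g/s.
n5 = 1871.2 + 2108.2 = 3979.5 g/s.
n-butane fraction in n5 = 2108.2/3979.5 = 0.530.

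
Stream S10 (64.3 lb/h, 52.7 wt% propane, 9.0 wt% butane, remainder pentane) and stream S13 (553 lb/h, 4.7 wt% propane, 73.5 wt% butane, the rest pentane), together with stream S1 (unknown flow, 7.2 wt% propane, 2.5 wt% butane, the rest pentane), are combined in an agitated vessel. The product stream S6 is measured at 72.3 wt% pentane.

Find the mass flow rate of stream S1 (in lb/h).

Let S1 be the unknown flow. Total out = 617.3 + S1.
pentane balance: 145.18 + 0.903·S1 = 0.723·(617.3 + S1)
(0.903 − 0.723)·S1 = 0.723×617.3 − 145.18 = 301.13
S1 = 301.13 / 0.180 = 1672.9 lb/h

1673 lb/h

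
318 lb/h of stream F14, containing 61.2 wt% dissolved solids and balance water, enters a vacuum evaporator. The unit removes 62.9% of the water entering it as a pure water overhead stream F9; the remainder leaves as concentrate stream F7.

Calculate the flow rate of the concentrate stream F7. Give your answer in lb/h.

240.4 lb/h

water entering = 318×0.388 = 123.38 lb/h; overhead removed = 0.629×123.38 = 77.609 lb/h.
Concentrate = 318 − 77.609 = 240.39 lb/h.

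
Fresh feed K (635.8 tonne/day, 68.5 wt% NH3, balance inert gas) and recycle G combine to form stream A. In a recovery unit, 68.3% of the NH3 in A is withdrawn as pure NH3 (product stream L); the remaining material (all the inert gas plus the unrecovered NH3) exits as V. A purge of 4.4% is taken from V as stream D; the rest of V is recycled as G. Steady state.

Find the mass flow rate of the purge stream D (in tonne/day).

inert gas enters only via K and leaves only via the purge: 635.8×0.315 = 0.044×(inert gas in V), and the recovery unit passes all inert gas, so inert gas in A = inert gas in V = 4551.8 tonne/day.
NH3 in A: m_A = 635.8×0.685 + (1−0.044)·(1−0.683)·m_A, so m_A = 435.52/0.6969 = 624.9 tonne/day.
V = (1−0.683)×624.9 + 4551.8 = 4749.8 tonne/day.
Purge D = 0.044×4749.8 = 208.99 tonne/day.

209 tonne/day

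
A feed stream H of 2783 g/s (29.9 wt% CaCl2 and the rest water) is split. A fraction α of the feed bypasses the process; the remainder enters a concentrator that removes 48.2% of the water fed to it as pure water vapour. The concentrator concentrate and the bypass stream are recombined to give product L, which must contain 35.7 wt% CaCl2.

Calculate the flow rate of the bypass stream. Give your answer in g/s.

All 2783×0.299 = 832.12 g/s of CaCl2 reaches L, so L = 832.12/0.357 = 2330.9 g/s and vapour = 452.14 g/s.
The evaporator receives (1−α)·2783 of feed at 0.701 water and removes 0.482 of that water:
0.482×0.701×(1−α)×2783 = 452.14
(1−α) = 452.14/940.33 = 0.4808;  α = 0.5192.
Bypass flow = 0.5192×2783 = 1444.8 g/s.

1445 g/s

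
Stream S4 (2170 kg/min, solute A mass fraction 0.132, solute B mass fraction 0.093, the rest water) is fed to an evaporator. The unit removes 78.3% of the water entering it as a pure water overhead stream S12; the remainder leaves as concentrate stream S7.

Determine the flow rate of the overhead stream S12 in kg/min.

water entering = 2170×0.775 = 1681.8 kg/min; overhead removed = 0.783×1681.8 = 1316.8 kg/min.

1317 kg/min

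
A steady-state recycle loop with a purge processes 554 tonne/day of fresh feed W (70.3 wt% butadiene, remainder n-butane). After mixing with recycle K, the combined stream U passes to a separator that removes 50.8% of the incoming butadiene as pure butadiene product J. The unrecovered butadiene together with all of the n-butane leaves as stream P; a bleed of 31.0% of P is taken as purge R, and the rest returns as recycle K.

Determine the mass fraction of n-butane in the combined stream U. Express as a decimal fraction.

0.474

n-butane enters only via W and leaves only via the purge: 554×0.297 = 0.310×(n-butane in P), and the separator passes all n-butane, so n-butane in U = n-butane in P = 530.77 tonne/day.
butadiene in U: m_A = 554×0.703 + (1−0.310)·(1−0.508)·m_A, so m_A = 389.46/0.6605 = 589.63 tonne/day.
U = 589.63 + 530.77 = 1120.4 tonne/day.
n-butane fraction in U = 530.77/1120.4 = 0.474.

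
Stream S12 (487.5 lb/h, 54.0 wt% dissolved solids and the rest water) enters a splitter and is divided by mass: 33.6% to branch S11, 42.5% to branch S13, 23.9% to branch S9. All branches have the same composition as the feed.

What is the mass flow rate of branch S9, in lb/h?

116.5 lb/h

Branch S9 flow = 0.239×487.5 = 116.51 lb/h.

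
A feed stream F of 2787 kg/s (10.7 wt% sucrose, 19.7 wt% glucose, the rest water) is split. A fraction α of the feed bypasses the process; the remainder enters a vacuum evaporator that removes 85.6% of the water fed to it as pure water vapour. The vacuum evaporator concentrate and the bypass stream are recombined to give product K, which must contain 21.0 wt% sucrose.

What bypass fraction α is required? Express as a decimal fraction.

0.177

All 2787×0.107 = 298.21 kg/s of sucrose reaches K, so K = 298.21/0.210 = 1420 kg/s and vapour = 1367 kg/s.
The evaporator receives (1−α)·2787 of feed at 0.696 water and removes 0.856 of that water:
0.856×0.696×(1−α)×2787 = 1367
(1−α) = 1367/1660.4 = 0.8233;  α = 0.1767.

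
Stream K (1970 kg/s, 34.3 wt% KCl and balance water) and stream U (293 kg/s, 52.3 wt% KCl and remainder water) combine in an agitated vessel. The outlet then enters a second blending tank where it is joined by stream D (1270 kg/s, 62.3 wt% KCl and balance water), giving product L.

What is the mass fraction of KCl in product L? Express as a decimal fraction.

0.4586

Overall, product flow = 3533 kg/s.
KCl in = 1970×0.343 + 293×0.523 + 1270×0.623 = 1620.2 kg/s.
KCl fraction in L = 0.4586.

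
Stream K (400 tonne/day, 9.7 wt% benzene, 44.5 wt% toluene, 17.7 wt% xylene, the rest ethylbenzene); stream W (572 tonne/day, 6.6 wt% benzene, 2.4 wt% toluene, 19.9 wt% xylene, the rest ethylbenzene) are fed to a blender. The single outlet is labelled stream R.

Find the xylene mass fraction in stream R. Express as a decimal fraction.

Total flow out = 400 + 572 = 972 tonne/day.
xylene in = 400×0.177 + 572×0.199 = 184.63 tonne/day.
xylene mass fraction in R = 184.63/972 = 0.190.

0.190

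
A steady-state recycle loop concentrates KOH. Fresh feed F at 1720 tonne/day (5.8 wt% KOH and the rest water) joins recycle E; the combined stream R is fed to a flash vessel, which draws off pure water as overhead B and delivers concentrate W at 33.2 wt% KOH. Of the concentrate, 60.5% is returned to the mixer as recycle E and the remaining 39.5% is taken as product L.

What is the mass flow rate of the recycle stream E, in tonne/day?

Overall KOH balance (none leaves overhead): KOH in fresh feed = KOH in product, i.e. 1720×0.058 = (1−0.605)·W·0.332.
W = 99.76/(0.332×0.395) = 760.71 tonne/day.
Recycle E = 0.605×760.71 = 460.23 tonne/day.

460.2 tonne/day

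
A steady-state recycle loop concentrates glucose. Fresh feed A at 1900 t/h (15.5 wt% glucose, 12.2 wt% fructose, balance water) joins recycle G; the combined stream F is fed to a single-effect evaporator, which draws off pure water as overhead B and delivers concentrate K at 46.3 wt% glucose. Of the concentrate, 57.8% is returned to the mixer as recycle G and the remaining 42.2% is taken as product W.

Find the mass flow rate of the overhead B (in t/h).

1264 t/h

Overall glucose balance (none leaves overhead): glucose in fresh feed = glucose in product, i.e. 1900×0.155 = (1−0.578)·K·0.463.
K = 294.5/(0.463×0.422) = 1507.3 t/h.
Recycle G = 0.578×1507.3 = 871.2 t/h.
Combined feed F = 1900 + 871.2 = 2771.2 t/h.
Overhead B = F − K = 2771.2 − 1507.3 = 1263.9 t/h.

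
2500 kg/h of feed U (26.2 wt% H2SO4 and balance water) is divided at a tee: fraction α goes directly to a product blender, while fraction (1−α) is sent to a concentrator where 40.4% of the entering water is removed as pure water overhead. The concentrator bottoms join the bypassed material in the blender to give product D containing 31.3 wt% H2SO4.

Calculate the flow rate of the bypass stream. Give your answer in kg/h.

All 2500×0.262 = 655 kg/h of H2SO4 reaches D, so D = 655/0.313 = 2092.7 kg/h and vapour = 407.35 kg/h.
The evaporator receives (1−α)·2500 of feed at 0.738 water and removes 0.404 of that water:
0.404×0.738×(1−α)×2500 = 407.35
(1−α) = 407.35/745.38 = 0.5465;  α = 0.4535.
Bypass flow = 0.4535×2500 = 1133.8 kg/h.

1134 kg/h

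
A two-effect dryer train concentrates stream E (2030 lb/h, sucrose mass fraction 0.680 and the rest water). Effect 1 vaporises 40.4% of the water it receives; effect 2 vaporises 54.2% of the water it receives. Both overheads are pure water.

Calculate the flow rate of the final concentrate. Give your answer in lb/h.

water in feed = 2030×0.320 = 649.6 lb/h.
After stage 1: water left = (1−0.404)×649.6 = 387.16; stream total = 1767.6 lb/h.
After stage 2: water left = (1−0.542)×387.16 = 177.32; final concentrate = 1557.7 lb/h.

1558 lb/h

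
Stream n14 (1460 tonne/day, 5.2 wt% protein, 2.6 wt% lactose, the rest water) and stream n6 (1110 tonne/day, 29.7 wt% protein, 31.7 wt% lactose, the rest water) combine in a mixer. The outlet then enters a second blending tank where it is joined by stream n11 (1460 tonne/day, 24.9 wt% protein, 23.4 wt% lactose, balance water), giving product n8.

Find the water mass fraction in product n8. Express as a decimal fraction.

0.6276

Overall, product flow = 4030 tonne/day.
water in = 1460×0.922 + 1110×0.386 + 1460×0.517 = 2529.4 tonne/day.
water fraction in n8 = 0.6276.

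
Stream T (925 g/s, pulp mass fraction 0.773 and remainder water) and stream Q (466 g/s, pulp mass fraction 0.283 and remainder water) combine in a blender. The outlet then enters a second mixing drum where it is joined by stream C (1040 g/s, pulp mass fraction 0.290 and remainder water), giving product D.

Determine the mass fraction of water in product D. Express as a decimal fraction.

Overall, product flow = 2431 g/s.
water in = 925×0.227 + 466×0.717 + 1040×0.710 = 1282.5 g/s.
water fraction in D = 0.528.

0.528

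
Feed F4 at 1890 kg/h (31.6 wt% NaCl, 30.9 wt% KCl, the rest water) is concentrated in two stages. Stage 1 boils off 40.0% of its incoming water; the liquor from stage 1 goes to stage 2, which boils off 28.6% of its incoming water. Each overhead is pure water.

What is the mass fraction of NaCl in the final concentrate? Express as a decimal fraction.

water in feed = 1890×0.375 = 708.75 kg/h.
After stage 1: water left = (1−0.400)×708.75 = 425.25; stream total = 1606.5 kg/h.
After stage 2: water left = (1−0.286)×425.25 = 303.63; final concentrate = 1484.9 kg/h.
NaCl fraction = 597.24/1484.9 = 0.402.

0.402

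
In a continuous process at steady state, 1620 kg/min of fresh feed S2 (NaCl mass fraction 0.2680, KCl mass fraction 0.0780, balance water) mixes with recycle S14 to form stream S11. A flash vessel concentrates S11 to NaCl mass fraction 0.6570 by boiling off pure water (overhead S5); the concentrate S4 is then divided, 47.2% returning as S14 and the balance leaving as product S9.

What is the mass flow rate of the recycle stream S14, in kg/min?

590.7 kg/min

Overall NaCl balance (none leaves overhead): NaCl in fresh feed = NaCl in product, i.e. 1620×0.268 = (1−0.472)·S4·0.657.
S4 = 434.16/(0.657×0.528) = 1251.6 kg/min.
Recycle S14 = 0.472×1251.6 = 590.73 kg/min.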